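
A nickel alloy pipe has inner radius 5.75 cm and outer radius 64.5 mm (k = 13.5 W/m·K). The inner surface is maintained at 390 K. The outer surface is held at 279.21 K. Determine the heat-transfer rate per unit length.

Q' = 2πk·ΔT/ln(r₂/r₁) = 2π × 13.5 × 110.79 / ln(0.0645/0.0575) = 81800 W/m

Q' = 81.8 kW/m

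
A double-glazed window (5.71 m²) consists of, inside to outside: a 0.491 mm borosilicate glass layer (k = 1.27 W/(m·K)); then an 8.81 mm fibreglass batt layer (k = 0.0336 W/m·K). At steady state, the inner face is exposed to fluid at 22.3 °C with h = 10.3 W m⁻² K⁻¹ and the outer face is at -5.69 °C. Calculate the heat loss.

Series thermal resistances, inner to outer:
  R_conv,in = 1/(hA) = 1/(10.3·5.71) = 0.01700 K/W
  R_borosilicate glass = L/(kA) = 4.91×10^-4/(1.27·5.71) = 6.771×10^-5 K/W
  R_fibreglass batt = L/(kA) = 0.00881/(0.0336·5.71) = 0.04592 K/W
ΣR = 0.01700 + 6.771×10^-5 + 0.04592 = 0.06299 K/W
Q = ΔT/ΣR = (22.3 °C − -5.69 °C)/0.06299 = 444 W

Q = 444 W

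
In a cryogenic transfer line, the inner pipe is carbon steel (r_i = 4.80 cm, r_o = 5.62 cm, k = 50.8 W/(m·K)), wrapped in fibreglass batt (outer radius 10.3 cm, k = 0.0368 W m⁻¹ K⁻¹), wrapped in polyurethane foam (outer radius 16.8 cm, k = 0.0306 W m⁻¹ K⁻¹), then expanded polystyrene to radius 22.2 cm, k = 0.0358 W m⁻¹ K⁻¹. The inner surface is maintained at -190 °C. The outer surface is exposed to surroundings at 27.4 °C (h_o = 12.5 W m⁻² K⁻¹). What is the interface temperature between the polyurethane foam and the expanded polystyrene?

T = -16.2 °C

Series thermal resistances, inner to outer:
  R'_carbon steel = ln(0.0562/0.0480)/(2πk) = 0.1577/(2π·50.8) = 4.941×10^-4 m·K/W
  R'_fibreglass batt = ln(0.103/0.0562)/(2πk) = 0.6058/(2π·0.0368) = 2.620 m·K/W
  R'_polyurethane foam = ln(0.168/0.103)/(2πk) = 0.4892/(2π·0.0306) = 2.545 m·K/W
  R'_expanded polystyrene = ln(0.222/0.168)/(2πk) = 0.2787/(2π·0.0358) = 1.239 m·K/W
  R'_conv,out = 1/(2πr h) = 1/(2π·0.222·12.5) = 0.05735 m·K/W
ΣR = 4.941×10^-4 + 2.620 + 2.545 + 1.239 + 0.05735 = 6.462 m·K/W
Q' = ΔT/ΣR = (-190 °C − 27.4 °C)/6.462 = -33.64 W/m
From the inner boundary to the polyurethane foam/expanded polystyrene interface, ΣR_partial = 5.165 m·K/W.
T_interface = T_in − Q'·ΣR_partial = -190 °C − (-33.64)(5.165) = -16.2 °C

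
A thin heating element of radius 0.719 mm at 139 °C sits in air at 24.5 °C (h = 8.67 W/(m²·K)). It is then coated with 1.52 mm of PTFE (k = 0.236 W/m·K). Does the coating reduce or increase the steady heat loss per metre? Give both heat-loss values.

increases: 4.48 → 12.8 W/m

Critical radius for a cylinder: r_cr = k/h = 0.0272 m = 2.72 cm.
Outer radius after coating: r₂ = 7.19×10^-4 + 0.00152 = 0.002239 m.
Since r₁ < r_cr and r₂ ≤ r_cr, the coating moves toward the maximum at r_cr — heat loss rises.
Bare: R = 1/(2πr₁h) = 25.53 m·K/W; Q = 114.5/25.53 = 4.48 W/m.
Coated: R = R_cond + R_conv = 8.965 m·K/W; Q = 114.5/8.965 = 12.8 W/m.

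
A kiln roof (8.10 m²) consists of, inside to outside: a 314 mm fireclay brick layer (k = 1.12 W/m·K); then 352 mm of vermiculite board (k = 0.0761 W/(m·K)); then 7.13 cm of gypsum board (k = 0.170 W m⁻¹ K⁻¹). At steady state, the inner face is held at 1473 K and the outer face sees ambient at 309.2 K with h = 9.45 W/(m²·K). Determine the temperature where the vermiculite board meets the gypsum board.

Treat each layer as a resistance in series:
  R_fireclay brick = L/(kA) = 0.314/(1.12·8.10) = 0.03461 K/W
  R_vermiculite board = L/(kA) = 0.352/(0.0761·8.10) = 0.5710 K/W
  R_gypsum board = L/(kA) = 0.0713/(0.170·8.10) = 0.05178 K/W
  R_conv,out = 1/(hA) = 1/(9.45·8.10) = 0.01306 K/W
ΣR = 0.03461 + 0.5710 + 0.05178 + 0.01306 = 0.6704 K/W
Q = ΔT/ΣR = (1473 K − 309.2 K)/0.6704 = 1736 W
From the inner boundary to the vermiculite board/gypsum board interface, ΣR_partial = 0.6056 K/W.
T_interface = T_in − Q·ΣR_partial = 1473 K − (1736)(0.6056) = 422 K

T = 422 K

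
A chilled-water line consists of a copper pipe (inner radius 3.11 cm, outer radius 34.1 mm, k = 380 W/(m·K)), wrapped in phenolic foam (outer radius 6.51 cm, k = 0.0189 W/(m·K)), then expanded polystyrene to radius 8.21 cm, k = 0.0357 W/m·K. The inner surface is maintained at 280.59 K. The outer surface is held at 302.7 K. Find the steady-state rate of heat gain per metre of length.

Q' = 3.41 W/m

Series thermal resistances, inner to outer:
  R'_copper = ln(0.0341/0.0311)/(2πk) = 0.09209/(2π·380) = 3.857×10^-5 m·K/W
  R'_phenolic foam = ln(0.0651/0.0341)/(2πk) = 0.6466/(2π·0.0189) = 5.445 m·K/W
  R'_expanded polystyrene = ln(0.0821/0.0651)/(2πk) = 0.2320/(2π·0.0357) = 1.034 m·K/W
ΣR = 3.857×10^-5 + 5.445 + 1.034 = 6.479 m·K/W
Q' = ΔT/ΣR = (280.59 K − 302.7 K)/6.479 = -3.41 W/m
(Negative Q' ⇒ heat flows inward; heat gain = 3.41 W/m.)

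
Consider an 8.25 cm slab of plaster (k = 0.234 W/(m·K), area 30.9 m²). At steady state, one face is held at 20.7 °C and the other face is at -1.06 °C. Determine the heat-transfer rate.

Q = kA·ΔT/L = 0.234 × 30.9 × |20.7 °C − -1.06 °C| / 0.0825 = 1910 W

Q = 1910 W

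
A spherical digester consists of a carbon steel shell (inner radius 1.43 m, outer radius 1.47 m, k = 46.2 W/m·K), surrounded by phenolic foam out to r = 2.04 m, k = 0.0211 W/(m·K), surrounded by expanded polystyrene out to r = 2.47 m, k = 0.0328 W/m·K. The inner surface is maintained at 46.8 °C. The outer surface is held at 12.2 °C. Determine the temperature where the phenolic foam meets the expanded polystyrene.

T = 20.0 °C

Resistance network (inner→outer):
  R_carbon steel = (1/1.43 − 1/1.47)/(4πk) = 0.01903/(4π·46.2) = 3.278×10^-5 K/W
  R_phenolic foam = (1/1.47 − 1/2.04)/(4πk) = 0.1901/(4π·0.0211) = 0.7169 K/W
  R_expanded polystyrene = (1/2.04 − 1/2.47)/(4πk) = 0.08534/(4π·0.0328) = 0.2070 K/W
ΣR = 3.278×10^-5 + 0.7169 + 0.2070 = 0.9239 K/W
Q = ΔT/ΣR = (46.8 °C − 12.2 °C)/0.9239 = 37.45 W
From the inner boundary to the phenolic foam/expanded polystyrene interface, ΣR_partial = 0.7169 K/W.
T_interface = T_in − Q·ΣR_partial = 46.8 °C − (37.45)(0.7169) = 20.0 °C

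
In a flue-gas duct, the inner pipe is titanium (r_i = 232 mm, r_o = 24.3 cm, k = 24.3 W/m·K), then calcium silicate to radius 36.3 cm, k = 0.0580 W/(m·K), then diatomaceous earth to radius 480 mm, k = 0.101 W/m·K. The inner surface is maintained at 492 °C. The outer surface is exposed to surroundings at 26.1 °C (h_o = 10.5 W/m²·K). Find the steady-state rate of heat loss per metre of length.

Treat each layer as a resistance in series:
  R'_titanium = ln(0.243/0.232)/(2πk) = 0.04632/(2π·24.3) = 3.034×10^-4 m·K/W
  R'_calcium silicate = ln(0.363/0.243)/(2πk) = 0.4013/(2π·0.0580) = 1.101 m·K/W
  R'_diatomaceous earth = ln(0.480/0.363)/(2πk) = 0.2794/(2π·0.101) = 0.4402 m·K/W
  R'_conv,out = 1/(2πr h) = 1/(2π·0.480·10.5) = 0.03158 m·K/W
ΣR = 3.034×10^-4 + 1.101 + 0.4402 + 0.03158 = 1.573 m·K/W
Q' = ΔT/ΣR = (492 °C − 26.1 °C)/1.573 = 296 W/m

Q' = 296 W/m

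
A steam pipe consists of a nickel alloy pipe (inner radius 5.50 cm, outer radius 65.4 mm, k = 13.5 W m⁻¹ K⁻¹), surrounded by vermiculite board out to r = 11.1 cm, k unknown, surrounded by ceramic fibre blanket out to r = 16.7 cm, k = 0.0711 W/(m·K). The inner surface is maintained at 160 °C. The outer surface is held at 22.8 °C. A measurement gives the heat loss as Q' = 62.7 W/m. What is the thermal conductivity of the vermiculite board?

ΣR = ΔT/Q' = |160 − 22.8|/62.7 = 2.188 m·K/W
Known resistances:
  R'_nickel alloy = ln(0.0654/0.0550)/(2πk) = 0.1732/(2π·13.5) = 0.002042 m·K/W
  R'_ceramic fibre blanket = ln(0.167/0.111)/(2πk) = 0.4085/(2π·0.0711) = 0.9143 m·K/W
R_vermiculite board = ΣR − ΣR_known = 2.188 − 0.9163 = 1.272 m·K/W
ln(r₂/r₁)/(2πk) = 1.272 ⇒ k = 0.5290/(2π·1.272) = 0.0662 W/m·K

k = 0.0662 W/m·K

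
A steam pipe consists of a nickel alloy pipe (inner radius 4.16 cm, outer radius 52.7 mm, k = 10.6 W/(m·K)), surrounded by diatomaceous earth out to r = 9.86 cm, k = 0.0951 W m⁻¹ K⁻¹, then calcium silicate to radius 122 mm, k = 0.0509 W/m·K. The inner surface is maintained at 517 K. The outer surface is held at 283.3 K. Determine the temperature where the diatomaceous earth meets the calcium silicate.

T = 374 K

Resistance network (inner→outer):
  R'_nickel alloy = ln(0.0527/0.0416)/(2πk) = 0.2365/(2π·10.6) = 0.003551 m·K/W
  R'_diatomaceous earth = ln(0.0986/0.0527)/(2πk) = 0.6265/(2π·0.0951) = 1.048 m·K/W
  R'_calcium silicate = ln(0.122/0.0986)/(2πk) = 0.2129/(2π·0.0509) = 0.6659 m·K/W
ΣR = 0.003551 + 1.048 + 0.6659 = 1.717 m·K/W
Q' = ΔT/ΣR = (517 K − 283.3 K)/1.717 = 136.1 W/m
From the inner boundary to the diatomaceous earth/calcium silicate interface, ΣR_partial = 1.052 m·K/W.
T_interface = T_in − Q'·ΣR_partial = 517 K − (136.1)(1.052) = 374 K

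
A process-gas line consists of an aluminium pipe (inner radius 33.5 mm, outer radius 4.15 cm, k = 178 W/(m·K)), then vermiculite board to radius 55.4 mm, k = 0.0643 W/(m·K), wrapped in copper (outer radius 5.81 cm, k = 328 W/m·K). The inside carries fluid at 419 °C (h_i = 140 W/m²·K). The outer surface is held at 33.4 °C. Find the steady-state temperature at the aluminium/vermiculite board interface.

T = 401 °C

Resistance network (inner→outer):
  R'_conv,in = 1/(2πr h) = 1/(2π·0.0335·140) = 0.03393 m·K/W
  R'_aluminium = ln(0.0415/0.0335)/(2πk) = 0.2141/(2π·178) = 1.915×10^-4 m·K/W
  R'_vermiculite board = ln(0.0554/0.0415)/(2πk) = 0.2889/(2π·0.0643) = 0.7150 m·K/W
  R'_copper = ln(0.0581/0.0554)/(2πk) = 0.04759/(2π·328) = 2.309×10^-5 m·K/W
ΣR = 0.03393 + 1.915×10^-4 + 0.7150 + 2.309×10^-5 = 0.7491 m·K/W
Q' = ΔT/ΣR = (419 °C − 33.4 °C)/0.7491 = 514.8 W/m
From the inner boundary to the aluminium/vermiculite board interface, ΣR_partial = 0.03412 m·K/W.
T_interface = T_in − Q'·ΣR_partial = 419 °C − (514.8)(0.03412) = 401 °C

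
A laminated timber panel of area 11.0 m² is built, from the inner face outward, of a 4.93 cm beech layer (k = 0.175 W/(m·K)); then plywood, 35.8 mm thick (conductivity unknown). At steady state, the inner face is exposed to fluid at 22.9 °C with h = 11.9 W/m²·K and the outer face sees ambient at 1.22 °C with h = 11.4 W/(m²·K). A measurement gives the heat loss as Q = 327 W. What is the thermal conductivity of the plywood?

k = 0.130 W/m·K

ΣR = ΔT/Q = |22.9 − 1.22|/327 = 0.06630 K/W
Known resistances:
  R_conv,in = 1/(hA) = 1/(11.9·11.0) = 0.007639 K/W
  R_beech = L/(kA) = 0.0493/(0.175·11.0) = 0.02561 K/W
  R_conv,out = 1/(hA) = 1/(11.4·11.0) = 0.007974 K/W
R_plywood = ΣR − ΣR_known = 0.06630 − 0.04122 = 0.02508 K/W
L/(kA) = 0.02508 ⇒ k = 0.0358/(0.02508·11.0) = 0.130 W/m·K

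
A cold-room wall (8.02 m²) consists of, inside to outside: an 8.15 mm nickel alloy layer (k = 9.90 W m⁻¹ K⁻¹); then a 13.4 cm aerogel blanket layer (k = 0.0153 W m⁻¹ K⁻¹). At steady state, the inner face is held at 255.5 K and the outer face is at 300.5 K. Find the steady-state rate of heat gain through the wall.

Treat each layer as a resistance in series:
  R_nickel alloy = L/(kA) = 0.00815/(9.90·8.02) = 1.026×10^-4 K/W
  R_aerogel blanket = L/(kA) = 0.134/(0.0153·8.02) = 1.092 K/W
ΣR = 1.026×10^-4 + 1.092 = 1.092 K/W
Q = ΔT/ΣR = (255.5 K − 300.5 K)/1.092 = -41.2 W
(Negative Q ⇒ heat flows inward; heat gain = 41.2 W.)

Q = 41.2 W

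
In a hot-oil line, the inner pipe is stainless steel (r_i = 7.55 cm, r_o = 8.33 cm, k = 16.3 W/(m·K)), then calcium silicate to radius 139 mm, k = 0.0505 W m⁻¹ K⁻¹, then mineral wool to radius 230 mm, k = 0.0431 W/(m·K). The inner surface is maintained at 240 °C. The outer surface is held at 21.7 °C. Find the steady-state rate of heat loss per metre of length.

Q' = 62.8 W/m

Resistance network (inner→outer):
  R'_stainless steel = ln(0.0833/0.0755)/(2πk) = 0.09832/(2π·16.3) = 9.600×10^-4 m·K/W
  R'_calcium silicate = ln(0.139/0.0833)/(2πk) = 0.5120/(2π·0.0505) = 1.614 m·K/W
  R'_mineral wool = ln(0.230/0.139)/(2πk) = 0.5036/(2π·0.0431) = 1.860 m·K/W
ΣR = 9.600×10^-4 + 1.614 + 1.860 = 3.475 m·K/W
Q' = ΔT/ΣR = (240 °C − 21.7 °C)/3.475 = 62.8 W/m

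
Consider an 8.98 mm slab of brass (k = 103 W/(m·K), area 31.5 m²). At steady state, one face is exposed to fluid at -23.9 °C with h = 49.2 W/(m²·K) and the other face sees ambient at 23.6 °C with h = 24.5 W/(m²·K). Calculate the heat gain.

Resistance network (inner→outer):
  R_conv,in = 1/(hA) = 1/(49.2·31.5) = 6.452×10^-4 K/W
  R_brass = L/(kA) = 0.00898/(103·31.5) = 2.768×10^-6 K/W
  R_conv,out = 1/(hA) = 1/(24.5·31.5) = 0.001296 K/W
ΣR = 6.452×10^-4 + 2.768×10^-6 + 0.001296 = 0.001944 K/W
Q = ΔT/ΣR = (-23.9 °C − 23.6 °C)/0.001944 = -24400 W
(Negative Q ⇒ heat flows inward; heat gain = 24400 W.)

Q = 24400 W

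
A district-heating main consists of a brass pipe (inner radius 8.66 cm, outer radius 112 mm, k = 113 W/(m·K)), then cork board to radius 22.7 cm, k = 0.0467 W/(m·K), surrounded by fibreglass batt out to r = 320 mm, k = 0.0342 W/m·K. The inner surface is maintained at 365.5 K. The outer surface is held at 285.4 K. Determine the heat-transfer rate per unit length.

Q' = 20.0 W/m

Series thermal resistances, inner to outer:
  R'_brass = ln(0.112/0.0866)/(2πk) = 0.2572/(2π·113) = 3.623×10^-4 m·K/W
  R'_cork board = ln(0.227/0.112)/(2πk) = 0.7065/(2π·0.0467) = 2.408 m·K/W
  R'_fibreglass batt = ln(0.320/0.227)/(2πk) = 0.3434/(2π·0.0342) = 1.598 m·K/W
ΣR = 3.623×10^-4 + 2.408 + 1.598 = 4.006 m·K/W
Q' = ΔT/ΣR = (365.5 K − 285.4 K)/4.006 = 20.0 W/m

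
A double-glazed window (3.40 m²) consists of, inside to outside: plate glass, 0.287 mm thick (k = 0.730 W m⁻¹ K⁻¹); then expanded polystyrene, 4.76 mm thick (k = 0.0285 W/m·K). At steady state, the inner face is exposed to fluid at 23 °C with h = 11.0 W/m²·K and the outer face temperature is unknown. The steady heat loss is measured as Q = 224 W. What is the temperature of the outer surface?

Sum the resistances:
  R_conv,in = 1/(hA) = 1/(11.0·3.40) = 0.02674 K/W
  R_plate glass = L/(kA) = 2.87×10^-4/(0.730·3.40) = 1.156×10^-4 K/W
  R_expanded polystyrene = L/(kA) = 0.00476/(0.0285·3.40) = 0.04912 K/W
ΣR = 0.07598 K/W
ΔT = Q·ΣR = 224 × 0.07598 = 17.02 K
Heat flows outward, so T_out = T_in − ΔT = 23 − 17.02 = 5.98 °C

T_out = 5.98 °C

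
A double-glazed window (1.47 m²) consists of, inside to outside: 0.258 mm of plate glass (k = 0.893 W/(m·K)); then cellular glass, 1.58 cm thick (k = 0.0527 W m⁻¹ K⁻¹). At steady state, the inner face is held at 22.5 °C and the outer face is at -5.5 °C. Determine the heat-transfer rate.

Q = 137 W

Series thermal resistances, inner to outer:
  R_plate glass = L/(kA) = 2.58×10^-4/(0.893·1.47) = 1.965×10^-4 K/W
  R_cellular glass = L/(kA) = 0.0158/(0.0527·1.47) = 0.2040 K/W
ΣR = 1.965×10^-4 + 0.2040 = 0.2042 K/W
Q = ΔT/ΣR = (22.5 °C − -5.5 °C)/0.2042 = 137 W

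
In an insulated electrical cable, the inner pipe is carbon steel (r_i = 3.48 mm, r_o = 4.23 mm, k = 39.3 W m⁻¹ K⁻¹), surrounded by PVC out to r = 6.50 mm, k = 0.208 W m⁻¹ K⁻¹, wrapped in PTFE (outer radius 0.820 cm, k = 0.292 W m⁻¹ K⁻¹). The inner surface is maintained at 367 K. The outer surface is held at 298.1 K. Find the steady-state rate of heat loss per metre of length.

Treat each layer as a resistance in series:
  R'_carbon steel = ln(0.00423/0.00348)/(2πk) = 0.1952/(2π·39.3) = 7.904×10^-4 m·K/W
  R'_PVC = ln(0.00650/0.00423)/(2πk) = 0.4296/(2π·0.208) = 0.3287 m·K/W
  R'_PTFE = ln(0.00820/0.00650)/(2πk) = 0.2323/(2π·0.292) = 0.1266 m·K/W
ΣR = 7.904×10^-4 + 0.3287 + 0.1266 = 0.4561 m·K/W
Q' = ΔT/ΣR = (367 K − 298.1 K)/0.4561 = 151 W/m

Q' = 151 W/m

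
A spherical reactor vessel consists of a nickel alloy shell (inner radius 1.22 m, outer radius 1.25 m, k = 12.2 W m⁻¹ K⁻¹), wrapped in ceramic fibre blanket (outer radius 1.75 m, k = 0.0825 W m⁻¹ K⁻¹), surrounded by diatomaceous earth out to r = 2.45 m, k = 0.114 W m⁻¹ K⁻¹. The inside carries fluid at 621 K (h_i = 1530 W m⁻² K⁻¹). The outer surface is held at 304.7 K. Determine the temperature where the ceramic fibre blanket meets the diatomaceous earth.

T = 412 K

Resistance network (inner→outer):
  R_conv,in = 1/(4πr²h) = 1/(4π·1.22²·1530) = 3.494×10^-5 K/W
  R_nickel alloy = (1/1.22 − 1/1.25)/(4πk) = 0.01967/(4π·12.2) = 1.283×10^-4 K/W
  R_ceramic fibre blanket = (1/1.25 − 1/1.75)/(4πk) = 0.2286/(4π·0.0825) = 0.2205 K/W
  R_diatomaceous earth = (1/1.75 − 1/2.45)/(4πk) = 0.1633/(4π·0.114) = 0.1140 K/W
ΣR = 3.494×10^-5 + 1.283×10^-4 + 0.2205 + 0.1140 = 0.3347 K/W
Q = ΔT/ΣR = (621 K − 304.7 K)/0.3347 = 945.0 W
From the inner boundary to the ceramic fibre blanket/diatomaceous earth interface, ΣR_partial = 0.2207 K/W.
T_interface = T_in − Q·ΣR_partial = 621 K − (945.0)(0.2207) = 412 K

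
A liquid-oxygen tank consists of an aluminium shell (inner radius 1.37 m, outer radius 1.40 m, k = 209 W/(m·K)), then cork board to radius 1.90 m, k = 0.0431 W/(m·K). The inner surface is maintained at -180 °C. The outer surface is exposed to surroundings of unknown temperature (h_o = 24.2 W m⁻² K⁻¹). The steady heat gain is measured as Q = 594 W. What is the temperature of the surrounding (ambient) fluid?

T_out = 26.7 °C

Sum the resistances:
  R_aluminium = (1/1.37 − 1/1.40)/(4πk) = 0.01564/(4π·209) = 5.955×10^-6 K/W
  R_cork board = (1/1.40 − 1/1.90)/(4πk) = 0.1880/(4π·0.0431) = 0.3471 K/W
  R_conv,out = 1/(4πr²h) = 1/(4π·1.90²·24.2) = 9.109×10^-4 K/W
ΣR = 0.3480 K/W
ΔT = Q·ΣR = 594 × 0.3480 = 206.7 K
Heat flows inward, so T_out = T_in + ΔT = -180 + 206.7 = 26.7 °C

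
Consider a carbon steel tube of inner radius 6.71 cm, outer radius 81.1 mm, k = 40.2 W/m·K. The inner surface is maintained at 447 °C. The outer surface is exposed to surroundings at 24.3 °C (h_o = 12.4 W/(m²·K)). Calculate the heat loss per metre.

Q' = 2.66 kW/m

Resistance network (inner→outer):
  R'_carbon steel = ln(0.0811/0.0671)/(2πk) = 0.1895/(2π·40.2) = 7.502×10^-4 m·K/W
  R'_conv,out = 1/(2πr h) = 1/(2π·0.0811·12.4) = 0.1583 m·K/W
ΣR = 7.502×10^-4 + 0.1583 = 0.1591 m·K/W
Q' = ΔT/ΣR = (447 °C − 24.3 °C)/0.1591 = 2660 W/m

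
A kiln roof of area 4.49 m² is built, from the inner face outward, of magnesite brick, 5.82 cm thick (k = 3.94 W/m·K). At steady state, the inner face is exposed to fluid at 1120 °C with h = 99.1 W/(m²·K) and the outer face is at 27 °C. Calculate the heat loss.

Q = 197 kW

Treat each layer as a resistance in series:
  R_conv,in = 1/(hA) = 1/(99.1·4.49) = 0.002247 K/W
  R_magnesite brick = L/(kA) = 0.0582/(3.94·4.49) = 0.003290 K/W
ΣR = 0.002247 + 0.003290 = 0.005537 K/W
Q = ΔT/ΣR = (1120 °C − 27 °C)/0.005537 = 1.97×10^5 W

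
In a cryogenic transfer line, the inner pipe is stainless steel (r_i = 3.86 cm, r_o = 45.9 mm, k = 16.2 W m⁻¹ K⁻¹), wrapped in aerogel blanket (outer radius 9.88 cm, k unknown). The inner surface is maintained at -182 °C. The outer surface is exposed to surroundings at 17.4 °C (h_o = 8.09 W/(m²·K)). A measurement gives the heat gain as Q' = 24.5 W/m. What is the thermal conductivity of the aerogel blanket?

ΣR = ΔT/Q' = |-182 − 17.4|/24.5 = 8.139 m·K/W
Known resistances:
  R'_stainless steel = ln(0.0459/0.0386)/(2πk) = 0.1732/(2π·16.2) = 0.001702 m·K/W
  R'_conv,out = 1/(2πr h) = 1/(2π·0.0988·8.09) = 0.1991 m·K/W
R_aerogel blanket = ΣR − ΣR_known = 8.139 − 0.2008 = 7.938 m·K/W
ln(r₂/r₁)/(2πk) = 7.938 ⇒ k = 0.7666/(2π·7.938) = 0.0154 W/m·K

k = 0.0154 W/m·K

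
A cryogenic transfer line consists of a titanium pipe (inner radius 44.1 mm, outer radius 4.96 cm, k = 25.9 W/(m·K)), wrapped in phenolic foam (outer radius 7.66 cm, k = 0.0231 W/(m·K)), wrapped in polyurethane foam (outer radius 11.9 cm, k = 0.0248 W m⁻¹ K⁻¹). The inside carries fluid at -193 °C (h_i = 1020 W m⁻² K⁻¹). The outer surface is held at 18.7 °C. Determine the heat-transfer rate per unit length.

Q' = 36.3 W/m

Series thermal resistances, inner to outer:
  R'_conv,in = 1/(2πr h) = 1/(2π·0.0441·1020) = 0.003538 m·K/W
  R'_titanium = ln(0.0496/0.0441)/(2πk) = 0.1175/(2π·25.9) = 7.222×10^-4 m·K/W
  R'_phenolic foam = ln(0.0766/0.0496)/(2πk) = 0.4346/(2π·0.0231) = 2.994 m·K/W
  R'_polyurethane foam = ln(0.119/0.0766)/(2πk) = 0.4405/(2π·0.0248) = 2.827 m·K/W
ΣR = 0.003538 + 7.222×10^-4 + 2.994 + 2.827 = 5.825 m·K/W
Q' = ΔT/ΣR = (-193 °C − 18.7 °C)/5.825 = -36.3 W/m
(Negative Q' ⇒ heat flows inward; heat gain = 36.3 W/m.)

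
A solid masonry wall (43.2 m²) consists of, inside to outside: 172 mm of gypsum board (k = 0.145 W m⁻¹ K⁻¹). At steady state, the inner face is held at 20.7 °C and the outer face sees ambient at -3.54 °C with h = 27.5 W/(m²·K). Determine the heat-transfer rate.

Q = 857 W

Series thermal resistances, inner to outer:
  R_gypsum board = L/(kA) = 0.172/(0.145·43.2) = 0.02746 K/W
  R_conv,out = 1/(hA) = 1/(27.5·43.2) = 8.418×10^-4 K/W
ΣR = 0.02746 + 8.418×10^-4 = 0.02830 K/W
Q = ΔT/ΣR = (20.7 °C − -3.54 °C)/0.02830 = 857 W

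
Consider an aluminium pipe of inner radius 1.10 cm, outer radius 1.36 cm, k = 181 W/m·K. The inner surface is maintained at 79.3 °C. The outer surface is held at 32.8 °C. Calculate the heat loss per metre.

Q' = 249 kW/m

Q' = 2πk·ΔT/ln(r₂/r₁) = 2π × 181 × 46.5 / ln(0.0136/0.0110) = 2.49×10^5 W/m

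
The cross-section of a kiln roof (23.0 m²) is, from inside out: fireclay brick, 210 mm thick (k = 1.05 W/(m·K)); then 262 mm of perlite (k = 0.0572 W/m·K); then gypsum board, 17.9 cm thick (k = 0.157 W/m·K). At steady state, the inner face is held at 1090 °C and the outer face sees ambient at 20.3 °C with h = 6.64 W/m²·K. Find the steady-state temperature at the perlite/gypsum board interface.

T = 248 °C

Resistance network (inner→outer):
  R_fireclay brick = L/(kA) = 0.210/(1.05·23.0) = 0.008696 K/W
  R_perlite = L/(kA) = 0.262/(0.0572·23.0) = 0.1991 K/W
  R_gypsum board = L/(kA) = 0.179/(0.157·23.0) = 0.04957 K/W
  R_conv,out = 1/(hA) = 1/(6.64·23.0) = 0.006548 K/W
ΣR = 0.008696 + 0.1991 + 0.04957 + 0.006548 = 0.2639 K/W
Q = ΔT/ΣR = (1090 °C − 20.3 °C)/0.2639 = 4053 W
From the inner boundary to the perlite/gypsum board interface, ΣR_partial = 0.2078 K/W.
T_interface = T_in − Q·ΣR_partial = 1090 °C − (4053)(0.2078) = 248 °C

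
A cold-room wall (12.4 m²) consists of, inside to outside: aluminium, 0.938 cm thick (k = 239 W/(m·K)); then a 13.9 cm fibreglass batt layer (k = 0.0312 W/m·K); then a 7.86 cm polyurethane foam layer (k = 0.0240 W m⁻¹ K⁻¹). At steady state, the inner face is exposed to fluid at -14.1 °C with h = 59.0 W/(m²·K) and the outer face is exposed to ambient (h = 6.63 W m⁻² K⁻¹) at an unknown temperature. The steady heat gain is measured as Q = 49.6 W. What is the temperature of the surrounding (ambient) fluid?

Sum the resistances:
  R_conv,in = 1/(hA) = 1/(59.0·12.4) = 0.001367 K/W
  R_aluminium = L/(kA) = 0.00938/(239·12.4) = 3.165×10^-6 K/W
  R_fibreglass batt = L/(kA) = 0.139/(0.0312·12.4) = 0.3593 K/W
  R_polyurethane foam = L/(kA) = 0.0786/(0.0240·12.4) = 0.2641 K/W
  R_conv,out = 1/(hA) = 1/(6.63·12.4) = 0.01216 K/W
ΣR = 0.6369 K/W
ΔT = Q·ΣR = 49.6 × 0.6369 = 31.59 K
Heat flows inward, so T_out = T_in + ΔT = -14.1 + 31.59 = 17.5 °C

T_out = 17.5 °C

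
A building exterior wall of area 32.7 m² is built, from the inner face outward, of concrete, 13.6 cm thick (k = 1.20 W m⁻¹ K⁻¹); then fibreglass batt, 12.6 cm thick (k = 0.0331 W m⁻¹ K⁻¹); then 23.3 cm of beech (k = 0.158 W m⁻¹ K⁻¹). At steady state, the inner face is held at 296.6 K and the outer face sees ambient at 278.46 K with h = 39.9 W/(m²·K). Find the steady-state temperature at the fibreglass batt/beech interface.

Resistance network (inner→outer):
  R_concrete = L/(kA) = 0.136/(1.20·32.7) = 0.003466 K/W
  R_fibreglass batt = L/(kA) = 0.126/(0.0331·32.7) = 0.1164 K/W
  R_beech = L/(kA) = 0.233/(0.158·32.7) = 0.04510 K/W
  R_conv,out = 1/(hA) = 1/(39.9·32.7) = 7.664×10^-4 K/W
ΣR = 0.003466 + 0.1164 + 0.04510 + 7.664×10^-4 = 0.1657 K/W
Q = ΔT/ΣR = (296.6 K − 278.46 K)/0.1657 = 109.5 W
From the inner boundary to the fibreglass batt/beech interface, ΣR_partial = 0.1199 K/W.
T_interface = T_in − Q·ΣR_partial = 296.6 K − (109.5)(0.1199) = 283.5 K

T = 283.5 K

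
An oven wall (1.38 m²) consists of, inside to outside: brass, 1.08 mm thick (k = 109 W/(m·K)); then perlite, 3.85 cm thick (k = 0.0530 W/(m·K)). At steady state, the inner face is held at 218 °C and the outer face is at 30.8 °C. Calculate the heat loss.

Q = 356 W

Series thermal resistances, inner to outer:
  R_brass = L/(kA) = 0.00108/(109·1.38) = 7.180×10^-6 K/W
  R_perlite = L/(kA) = 0.0385/(0.0530·1.38) = 0.5264 K/W
ΣR = 7.180×10^-6 + 0.5264 = 0.5264 K/W
Q = ΔT/ΣR = (218 °C − 30.8 °C)/0.5264 = 356 W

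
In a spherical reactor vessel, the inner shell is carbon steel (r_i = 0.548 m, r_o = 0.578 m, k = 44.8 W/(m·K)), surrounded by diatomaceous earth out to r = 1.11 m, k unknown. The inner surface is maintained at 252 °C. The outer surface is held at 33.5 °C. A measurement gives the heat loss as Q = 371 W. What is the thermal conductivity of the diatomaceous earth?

k = 0.112 W/m·K

ΣR = ΔT/Q = |252 − 33.5|/371 = 0.5889 K/W
Known resistances:
  R_carbon steel = (1/0.548 − 1/0.578)/(4πk) = 0.09471/(4π·44.8) = 1.682×10^-4 K/W
R_diatomaceous earth = ΣR − ΣR_known = 0.5889 − 1.682×10^-4 = 0.5887 K/W
(1/r₁−1/r₂)/(4πk) = 0.5887 ⇒ k = 0.8292/(4π·0.5887) = 0.112 W/m·K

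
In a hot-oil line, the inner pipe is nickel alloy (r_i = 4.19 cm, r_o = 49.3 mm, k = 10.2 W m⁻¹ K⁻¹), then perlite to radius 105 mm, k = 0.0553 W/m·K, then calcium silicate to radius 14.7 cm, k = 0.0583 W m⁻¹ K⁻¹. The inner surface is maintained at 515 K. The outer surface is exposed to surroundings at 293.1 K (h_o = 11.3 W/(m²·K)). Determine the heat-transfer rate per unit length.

Treat each layer as a resistance in series:
  R'_nickel alloy = ln(0.0493/0.0419)/(2πk) = 0.1626/(2π·10.2) = 0.002538 m·K/W
  R'_perlite = ln(0.105/0.0493)/(2πk) = 0.7560/(2π·0.0553) = 2.176 m·K/W
  R'_calcium silicate = ln(0.147/0.105)/(2πk) = 0.3365/(2π·0.0583) = 0.9185 m·K/W
  R'_conv,out = 1/(2πr h) = 1/(2π·0.147·11.3) = 0.09581 m·K/W
ΣR = 0.002538 + 2.176 + 0.9185 + 0.09581 = 3.193 m·K/W
Q' = ΔT/ΣR = (515 K − 293.1 K)/3.193 = 69.5 W/m

Q' = 69.5 W/m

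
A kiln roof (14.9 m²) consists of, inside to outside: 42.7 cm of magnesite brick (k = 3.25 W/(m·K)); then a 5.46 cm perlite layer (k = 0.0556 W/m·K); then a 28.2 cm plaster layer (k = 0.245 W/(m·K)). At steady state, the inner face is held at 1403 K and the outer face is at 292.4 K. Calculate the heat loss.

Q = 7310 W

Resistance network (inner→outer):
  R_magnesite brick = L/(kA) = 0.427/(3.25·14.9) = 0.008818 K/W
  R_perlite = L/(kA) = 0.0546/(0.0556·14.9) = 0.06591 K/W
  R_plaster = L/(kA) = 0.282/(0.245·14.9) = 0.07725 K/W
ΣR = 0.008818 + 0.06591 + 0.07725 = 0.1520 K/W
Q = ΔT/ΣR = (1403 K − 292.4 K)/0.1520 = 7310 W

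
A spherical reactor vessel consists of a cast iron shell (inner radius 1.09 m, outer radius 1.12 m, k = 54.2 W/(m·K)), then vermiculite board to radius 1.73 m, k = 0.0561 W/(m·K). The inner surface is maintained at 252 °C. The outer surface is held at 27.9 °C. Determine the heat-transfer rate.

Q = 502 W

Series thermal resistances, inner to outer:
  R_cast iron = (1/1.09 − 1/1.12)/(4πk) = 0.02457/(4π·54.2) = 3.608×10^-5 K/W
  R_vermiculite board = (1/1.12 − 1/1.73)/(4πk) = 0.3148/(4π·0.0561) = 0.4466 K/W
ΣR = 3.608×10^-5 + 0.4466 = 0.4466 K/W
Q = ΔT/ΣR = (252 °C − 27.9 °C)/0.4466 = 502 W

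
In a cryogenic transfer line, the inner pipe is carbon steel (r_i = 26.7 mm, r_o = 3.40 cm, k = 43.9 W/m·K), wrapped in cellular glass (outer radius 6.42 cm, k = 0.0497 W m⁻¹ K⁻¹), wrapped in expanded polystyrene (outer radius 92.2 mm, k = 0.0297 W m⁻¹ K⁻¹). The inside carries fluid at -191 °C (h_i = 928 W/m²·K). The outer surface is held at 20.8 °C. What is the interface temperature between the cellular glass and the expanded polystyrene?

Resistance network (inner→outer):
  R'_conv,in = 1/(2πr h) = 1/(2π·0.0267·928) = 0.006423 m·K/W
  R'_carbon steel = ln(0.0340/0.0267)/(2πk) = 0.2417/(2π·43.9) = 8.762×10^-4 m·K/W
  R'_cellular glass = ln(0.0642/0.0340)/(2πk) = 0.6356/(2π·0.0497) = 2.036 m·K/W
  R'_expanded polystyrene = ln(0.0922/0.0642)/(2πk) = 0.3620/(2π·0.0297) = 1.940 m·K/W
ΣR = 0.006423 + 8.762×10^-4 + 2.036 + 1.940 = 3.983 m·K/W
Q' = ΔT/ΣR = (-191 °C − 20.8 °C)/3.983 = -53.18 W/m
From the inner boundary to the cellular glass/expanded polystyrene interface, ΣR_partial = 2.043 m·K/W.
T_interface = T_in − Q'·ΣR_partial = -191 °C − (-53.18)(2.043) = -82.4 °C

T = -82.4 °C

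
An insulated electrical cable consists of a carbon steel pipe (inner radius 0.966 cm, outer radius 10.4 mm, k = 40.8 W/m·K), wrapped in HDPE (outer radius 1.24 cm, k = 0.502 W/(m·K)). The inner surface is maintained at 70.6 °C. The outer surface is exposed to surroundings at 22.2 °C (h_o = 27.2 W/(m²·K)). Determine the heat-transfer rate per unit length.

Q' = 91.7 W/m

Treat each layer as a resistance in series:
  R'_carbon steel = ln(0.0104/0.00966)/(2πk) = 0.07381/(2π·40.8) = 2.879×10^-4 m·K/W
  R'_HDPE = ln(0.0124/0.0104)/(2πk) = 0.1759/(2π·0.502) = 0.05576 m·K/W
  R'_conv,out = 1/(2πr h) = 1/(2π·0.0124·27.2) = 0.4719 m·K/W
ΣR = 2.879×10^-4 + 0.05576 + 0.4719 = 0.5279 m·K/W
Q' = ΔT/ΣR = (70.6 °C − 22.2 °C)/0.5279 = 91.7 W/m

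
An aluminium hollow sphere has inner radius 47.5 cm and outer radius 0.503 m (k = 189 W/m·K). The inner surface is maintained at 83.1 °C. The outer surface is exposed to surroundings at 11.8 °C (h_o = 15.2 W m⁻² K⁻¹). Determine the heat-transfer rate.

Q = 3440 W

Resistance network (inner→outer):
  R_aluminium = (1/0.475 − 1/0.503)/(4πk) = 0.1172/(4π·189) = 4.934×10^-5 K/W
  R_conv,out = 1/(4πr²h) = 1/(4π·0.503²·15.2) = 0.02069 K/W
ΣR = 4.934×10^-5 + 0.02069 = 0.02074 K/W
Q = ΔT/ΣR = (83.1 °C − 11.8 °C)/0.02074 = 3440 W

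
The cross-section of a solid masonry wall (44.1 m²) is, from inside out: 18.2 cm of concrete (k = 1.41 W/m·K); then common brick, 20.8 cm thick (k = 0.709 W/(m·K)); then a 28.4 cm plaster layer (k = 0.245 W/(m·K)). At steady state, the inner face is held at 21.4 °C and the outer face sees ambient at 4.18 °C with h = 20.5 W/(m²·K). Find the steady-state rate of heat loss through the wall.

Series thermal resistances, inner to outer:
  R_concrete = L/(kA) = 0.182/(1.41·44.1) = 0.002927 K/W
  R_common brick = L/(kA) = 0.208/(0.709·44.1) = 0.006652 K/W
  R_plaster = L/(kA) = 0.284/(0.245·44.1) = 0.02629 K/W
  R_conv,out = 1/(hA) = 1/(20.5·44.1) = 0.001106 K/W
ΣR = 0.002927 + 0.006652 + 0.02629 + 0.001106 = 0.03698 K/W
Q = ΔT/ΣR = (21.4 °C − 4.18 °C)/0.03698 = 466 W

Q = 466 W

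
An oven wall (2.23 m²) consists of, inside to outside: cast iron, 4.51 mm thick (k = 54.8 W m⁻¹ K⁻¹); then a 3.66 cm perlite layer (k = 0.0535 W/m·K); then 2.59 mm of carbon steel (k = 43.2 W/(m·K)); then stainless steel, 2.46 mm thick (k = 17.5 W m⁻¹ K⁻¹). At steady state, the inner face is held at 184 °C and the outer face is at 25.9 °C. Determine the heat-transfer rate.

Q = 515 W

Resistance network (inner→outer):
  R_cast iron = L/(kA) = 0.00451/(54.8·2.23) = 3.691×10^-5 K/W
  R_perlite = L/(kA) = 0.0366/(0.0535·2.23) = 0.3068 K/W
  R_carbon steel = L/(kA) = 0.00259/(43.2·2.23) = 2.689×10^-5 K/W
  R_stainless steel = L/(kA) = 0.00246/(17.5·2.23) = 6.304×10^-5 K/W
ΣR = 3.691×10^-5 + 0.3068 + 2.689×10^-5 + 6.304×10^-5 = 0.3069 K/W
Q = ΔT/ΣR = (184 °C − 25.9 °C)/0.3069 = 515 W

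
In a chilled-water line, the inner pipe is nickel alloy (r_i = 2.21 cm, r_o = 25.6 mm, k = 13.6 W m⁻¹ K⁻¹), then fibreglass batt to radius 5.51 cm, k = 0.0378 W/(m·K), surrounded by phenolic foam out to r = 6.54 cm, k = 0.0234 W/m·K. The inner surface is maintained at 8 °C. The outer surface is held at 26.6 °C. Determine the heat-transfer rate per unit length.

Q' = 4.23 W/m

Series thermal resistances, inner to outer:
  R'_nickel alloy = ln(0.0256/0.0221)/(2πk) = 0.1470/(2π·13.6) = 0.001720 m·K/W
  R'_fibreglass batt = ln(0.0551/0.0256)/(2πk) = 0.7666/(2π·0.0378) = 3.228 m·K/W
  R'_phenolic foam = ln(0.0654/0.0551)/(2πk) = 0.1714/(2π·0.0234) = 1.166 m·K/W
ΣR = 0.001720 + 3.228 + 1.166 = 4.396 m·K/W
Q' = ΔT/ΣR = (8 °C − 26.6 °C)/4.396 = -4.23 W/m
(Negative Q' ⇒ heat flows inward; heat gain = 4.23 W/m.)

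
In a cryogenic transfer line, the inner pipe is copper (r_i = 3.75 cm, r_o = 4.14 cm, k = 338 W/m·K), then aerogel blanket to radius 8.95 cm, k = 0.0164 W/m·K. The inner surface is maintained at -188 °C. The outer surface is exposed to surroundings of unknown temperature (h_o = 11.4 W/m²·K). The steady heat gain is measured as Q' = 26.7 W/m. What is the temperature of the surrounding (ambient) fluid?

Series resistances:
  R'_copper = ln(0.0414/0.0375)/(2πk) = 0.09894/(2π·338) = 4.659×10^-5 m·K/W
  R'_aerogel blanket = ln(0.0895/0.0414)/(2πk) = 0.7710/(2π·0.0164) = 7.482 m·K/W
  R'_conv,out = 1/(2πr h) = 1/(2π·0.0895·11.4) = 0.1560 m·K/W
ΣR = 7.638 m·K/W
ΔT = Q'·ΣR = 26.7 × 7.638 = 203.9 K
Heat flows inward, so T_out = T_in + ΔT = -188 + 203.9 = 15.9 °C

T_out = 15.9 °C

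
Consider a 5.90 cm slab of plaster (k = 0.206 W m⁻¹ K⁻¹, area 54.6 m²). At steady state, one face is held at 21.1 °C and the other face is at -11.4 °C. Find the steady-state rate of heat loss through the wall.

Q = kA·ΔT/L = 0.206 × 54.6 × |21.1 °C − -11.4 °C| / 0.0590 = 6200 W

Q = 6200 W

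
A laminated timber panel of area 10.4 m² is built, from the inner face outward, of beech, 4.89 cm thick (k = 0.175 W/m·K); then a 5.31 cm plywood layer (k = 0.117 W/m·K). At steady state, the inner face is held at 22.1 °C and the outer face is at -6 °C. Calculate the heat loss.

Series thermal resistances, inner to outer:
  R_beech = L/(kA) = 0.0489/(0.175·10.4) = 0.02687 K/W
  R_plywood = L/(kA) = 0.0531/(0.117·10.4) = 0.04364 K/W
ΣR = 0.02687 + 0.04364 = 0.07051 K/W
Q = ΔT/ΣR = (22.1 °C − -6 °C)/0.07051 = 399 W

Q = 399 W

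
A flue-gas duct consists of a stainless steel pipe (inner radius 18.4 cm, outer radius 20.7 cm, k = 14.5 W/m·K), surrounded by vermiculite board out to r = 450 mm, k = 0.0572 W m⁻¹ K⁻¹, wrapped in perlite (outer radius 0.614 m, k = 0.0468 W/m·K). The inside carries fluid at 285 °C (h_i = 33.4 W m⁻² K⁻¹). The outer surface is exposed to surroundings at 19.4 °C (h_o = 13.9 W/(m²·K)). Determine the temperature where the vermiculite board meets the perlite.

Resistance network (inner→outer):
  R'_conv,in = 1/(2πr h) = 1/(2π·0.184·33.4) = 0.02590 m·K/W
  R'_stainless steel = ln(0.207/0.184)/(2πk) = 0.1178/(2π·14.5) = 0.001293 m·K/W
  R'_vermiculite board = ln(0.450/0.207)/(2πk) = 0.7765/(2π·0.0572) = 2.161 m·K/W
  R'_perlite = ln(0.614/0.450)/(2πk) = 0.3107/(2π·0.0468) = 1.057 m·K/W
  R'_conv,out = 1/(2πr h) = 1/(2π·0.614·13.9) = 0.01865 m·K/W
ΣR = 0.02590 + 0.001293 + 2.161 + 1.057 + 0.01865 = 3.264 m·K/W
Q' = ΔT/ΣR = (285 °C − 19.4 °C)/3.264 = 81.37 W/m
From the inner boundary to the vermiculite board/perlite interface, ΣR_partial = 2.188 m·K/W.
T_interface = T_in − Q'·ΣR_partial = 285 °C − (81.37)(2.188) = 107 °C

T = 107 °C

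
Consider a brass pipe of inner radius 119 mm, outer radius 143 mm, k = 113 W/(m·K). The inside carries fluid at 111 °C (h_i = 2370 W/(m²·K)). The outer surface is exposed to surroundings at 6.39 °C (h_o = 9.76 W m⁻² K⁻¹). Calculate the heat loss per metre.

Series thermal resistances, inner to outer:
  R'_conv,in = 1/(2πr h) = 1/(2π·0.119·2370) = 5.643×10^-4 m·K/W
  R'_brass = ln(0.143/0.119)/(2πk) = 0.1837/(2π·113) = 2.588×10^-4 m·K/W
  R'_conv,out = 1/(2πr h) = 1/(2π·0.143·9.76) = 0.1140 m·K/W
ΣR = 5.643×10^-4 + 2.588×10^-4 + 0.1140 = 0.1148 m·K/W
Q' = ΔT/ΣR = (111 °C − 6.39 °C)/0.1148 = 911 W/m

Q' = 911 W/m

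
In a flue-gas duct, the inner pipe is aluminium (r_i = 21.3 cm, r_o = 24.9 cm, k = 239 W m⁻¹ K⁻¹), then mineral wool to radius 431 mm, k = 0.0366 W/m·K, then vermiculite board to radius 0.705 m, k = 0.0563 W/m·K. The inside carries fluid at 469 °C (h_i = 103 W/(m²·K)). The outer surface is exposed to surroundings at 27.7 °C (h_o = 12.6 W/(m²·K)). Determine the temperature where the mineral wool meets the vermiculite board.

T = 191 °C

Resistance network (inner→outer):
  R'_conv,in = 1/(2πr h) = 1/(2π·0.213·103) = 0.007254 m·K/W
  R'_aluminium = ln(0.249/0.213)/(2πk) = 0.1562/(2π·239) = 1.040×10^-4 m·K/W
  R'_mineral wool = ln(0.431/0.249)/(2πk) = 0.5487/(2π·0.0366) = 2.386 m·K/W
  R'_vermiculite board = ln(0.705/0.431)/(2πk) = 0.4921/(2π·0.0563) = 1.391 m·K/W
  R'_conv,out = 1/(2πr h) = 1/(2π·0.705·12.6) = 0.01792 m·K/W
ΣR = 0.007254 + 1.040×10^-4 + 2.386 + 1.391 + 0.01792 = 3.802 m·K/W
Q' = ΔT/ΣR = (469 °C − 27.7 °C)/3.802 = 116.1 W/m
From the inner boundary to the mineral wool/vermiculite board interface, ΣR_partial = 2.393 m·K/W.
T_interface = T_in − Q'·ΣR_partial = 469 °C − (116.1)(2.393) = 191 °C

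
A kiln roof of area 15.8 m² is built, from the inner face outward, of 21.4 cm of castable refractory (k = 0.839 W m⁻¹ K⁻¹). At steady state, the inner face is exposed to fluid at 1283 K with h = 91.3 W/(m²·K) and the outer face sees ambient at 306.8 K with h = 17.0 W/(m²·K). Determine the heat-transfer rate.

Q = 47500 W

Series thermal resistances, inner to outer:
  R_conv,in = 1/(hA) = 1/(91.3·15.8) = 6.932×10^-4 K/W
  R_castable refractory = L/(kA) = 0.214/(0.839·15.8) = 0.01614 K/W
  R_conv,out = 1/(hA) = 1/(17.0·15.8) = 0.003723 K/W
ΣR = 6.932×10^-4 + 0.01614 + 0.003723 = 0.02056 K/W
Q = ΔT/ΣR = (1283 K − 306.8 K)/0.02056 = 47500 W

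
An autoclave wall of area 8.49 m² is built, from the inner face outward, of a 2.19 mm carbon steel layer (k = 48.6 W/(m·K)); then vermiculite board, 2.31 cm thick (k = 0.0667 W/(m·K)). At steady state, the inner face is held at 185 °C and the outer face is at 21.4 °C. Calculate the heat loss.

Treat each layer as a resistance in series:
  R_carbon steel = L/(kA) = 0.00219/(48.6·8.49) = 5.308×10^-6 K/W
  R_vermiculite board = L/(kA) = 0.0231/(0.0667·8.49) = 0.04079 K/W
ΣR = 5.308×10^-6 + 0.04079 = 0.04080 K/W
Q = ΔT/ΣR = (185 °C − 21.4 °C)/0.04080 = 4010 W

Q = 4.01 kW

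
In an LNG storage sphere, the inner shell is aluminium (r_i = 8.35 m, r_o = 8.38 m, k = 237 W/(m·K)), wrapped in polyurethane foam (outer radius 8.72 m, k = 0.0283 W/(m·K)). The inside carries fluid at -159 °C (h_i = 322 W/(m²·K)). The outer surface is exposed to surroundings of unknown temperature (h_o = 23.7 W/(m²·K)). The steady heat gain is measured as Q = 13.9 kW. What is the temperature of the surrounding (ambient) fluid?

T_out = 23.5 °C

Series resistances:
  R_conv,in = 1/(4πr²h) = 1/(4π·8.35²·322) = 3.545×10^-6 K/W
  R_aluminium = (1/8.35 − 1/8.38)/(4πk) = 4.287×10^-4/(4π·237) = 1.440×10^-7 K/W
  R_polyurethane foam = (1/8.38 − 1/8.72)/(4πk) = 0.004653/(4π·0.0283) = 0.01308 K/W
  R_conv,out = 1/(4πr²h) = 1/(4π·8.72²·23.7) = 4.416×10^-5 K/W
ΣR = 0.01313 K/W
ΔT = Q·ΣR = 13900 × 0.01313 = 182.5 K
Heat flows inward, so T_out = T_in + ΔT = -159 + 182.5 = 23.5 °C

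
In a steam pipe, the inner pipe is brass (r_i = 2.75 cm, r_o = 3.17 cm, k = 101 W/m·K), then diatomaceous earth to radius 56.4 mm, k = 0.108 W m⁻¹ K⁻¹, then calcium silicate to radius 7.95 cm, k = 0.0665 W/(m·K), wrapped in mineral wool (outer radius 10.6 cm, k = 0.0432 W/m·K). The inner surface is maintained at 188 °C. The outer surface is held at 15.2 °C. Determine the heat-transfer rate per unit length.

Q' = 63.3 W/m

Series thermal resistances, inner to outer:
  R'_brass = ln(0.0317/0.0275)/(2πk) = 0.1421/(2π·101) = 2.240×10^-4 m·K/W
  R'_diatomaceous earth = ln(0.0564/0.0317)/(2πk) = 0.5762/(2π·0.108) = 0.8491 m·K/W
  R'_calcium silicate = ln(0.0795/0.0564)/(2πk) = 0.3433/(2π·0.0665) = 0.8216 m·K/W
  R'_mineral wool = ln(0.106/0.0795)/(2πk) = 0.2877/(2π·0.0432) = 1.060 m·K/W
ΣR = 2.240×10^-4 + 0.8491 + 0.8216 + 1.060 = 2.731 m·K/W
Q' = ΔT/ΣR = (188 °C − 15.2 °C)/2.731 = 63.3 W/m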